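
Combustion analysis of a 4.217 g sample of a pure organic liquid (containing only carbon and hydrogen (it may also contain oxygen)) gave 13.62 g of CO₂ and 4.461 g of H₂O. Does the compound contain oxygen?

no

mol C = 13.62 g CO₂ ÷ 44.009 g/mol = 0.30948 mol
mol H = 2 × 4.461 g H₂O ÷ 18.015 g/mol = 0.49525 mol
C and H together account for 4.2164 g — essentially the entire 4.217 g sample — so the compound contains no oxygen.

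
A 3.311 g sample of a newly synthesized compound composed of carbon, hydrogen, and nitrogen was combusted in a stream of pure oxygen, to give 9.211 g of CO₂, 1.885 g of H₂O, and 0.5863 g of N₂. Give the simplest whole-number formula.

mol C = 9.211 g CO₂ ÷ 44.009 g/mol = 0.20930 mol
mol H = 2 × 1.885 g H₂O ÷ 18.015 g/mol = 0.20927 mol
mol N = 2 × 0.5863 g N₂ ÷ 28.014 g/mol = 0.041858 mol
Divide by the smallest (0.041858 mol): C 5.000, H 5.000, N 1.000

C5H5N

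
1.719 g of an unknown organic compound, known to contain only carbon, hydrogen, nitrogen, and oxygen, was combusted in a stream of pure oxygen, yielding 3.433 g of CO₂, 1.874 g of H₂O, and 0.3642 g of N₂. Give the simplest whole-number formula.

mol C = 3.433 g CO₂ ÷ 44.009 g/mol = 0.078007 mol
mol H = 2 × 1.874 g H₂O ÷ 18.015 g/mol = 0.20805 mol
mol N = 2 × 0.3642 g N₂ ÷ 28.014 g/mol = 0.026001 mol
mass O = 1.719 − (0.93694 + 0.20971 + 0.36420) = 0.20815 g → mol O = 0.20815 ÷ 15.999 = 0.013010 mol
Divide by the smallest (0.013010 mol): C 5.996, H 15.991, N 1.999, O 1.000

C6H16N2O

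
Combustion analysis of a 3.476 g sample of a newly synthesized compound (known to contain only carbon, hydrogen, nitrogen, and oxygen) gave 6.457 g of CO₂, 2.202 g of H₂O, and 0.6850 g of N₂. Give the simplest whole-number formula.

C3H5NO

mol C = 6.457 g CO₂ ÷ 44.009 g/mol = 0.14672 mol
mol H = 2 × 2.202 g H₂O ÷ 18.015 g/mol = 0.24446 mol
mol N = 2 × 0.6850 g N₂ ÷ 28.014 g/mol = 0.048904 mol
mass O = 3.476 − (1.7623 + 0.24642 + 0.68500) = 0.78233 g → mol O = 0.78233 ÷ 15.999 = 0.048899 mol
Divide by the smallest (0.048899 mol): C 3.000, H 4.999, N 1.000, O 1.000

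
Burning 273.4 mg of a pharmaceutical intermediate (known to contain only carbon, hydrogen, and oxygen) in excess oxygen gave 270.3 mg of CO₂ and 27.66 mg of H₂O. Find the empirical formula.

mol C = 0.2703 g CO₂ ÷ 44.009 g/mol = 0.0061419 mol
mol H = 2 × 0.02766 g H₂O ÷ 18.015 g/mol = 0.0030708 mol
mass O = 0.2734 − (0.073771 + 0.0030953) = 0.19653 g → mol O = 0.19653 ÷ 15.999 = 0.012284 mol
Divide by the smallest (0.0030708 mol): C 2.000, H 1.000, O 4.000

C2HO4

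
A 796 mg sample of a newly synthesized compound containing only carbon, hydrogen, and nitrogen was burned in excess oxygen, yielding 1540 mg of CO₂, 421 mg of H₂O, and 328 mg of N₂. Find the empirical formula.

C3H4N2

mol C = 1.54 g CO₂ ÷ 44.009 g/mol = 0.03499 mol
mol H = 2 × 0.421 g H₂O ÷ 18.015 g/mol = 0.04674 mol
mol N = 2 × 0.328 g N₂ ÷ 28.014 g/mol = 0.02342 mol
Divide by the smallest (0.02342 mol): C 1.494, H 1.996, N 1.000
Multiplying each by 2 gives whole numbers: C 2.99, H 3.99, N 2.00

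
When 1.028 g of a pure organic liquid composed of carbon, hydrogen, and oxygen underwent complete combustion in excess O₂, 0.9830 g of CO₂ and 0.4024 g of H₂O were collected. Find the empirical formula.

mol C = 0.9830 g CO₂ ÷ 44.009 g/mol = 0.022336 mol
mol H = 2 × 0.4024 g H₂O ÷ 18.015 g/mol = 0.044674 mol
mass O = 1.028 − (0.26828 + 0.045031) = 0.71469 g → mol O = 0.71469 ÷ 15.999 = 0.044671 mol
Divide by the smallest (0.022336 mol): C 1.000, H 2.000, O 2.000

CH2O2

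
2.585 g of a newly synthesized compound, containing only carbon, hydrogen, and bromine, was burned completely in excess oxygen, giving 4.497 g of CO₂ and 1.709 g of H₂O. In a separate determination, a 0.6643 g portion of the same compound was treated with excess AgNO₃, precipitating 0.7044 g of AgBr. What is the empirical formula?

C7H13Br

mol C = 4.497 g CO₂ ÷ 44.009 g/mol = 0.10218 mol
mol H = 2 × 1.709 g H₂O ÷ 18.015 g/mol = 0.18973 mol
From the AgBr data: mol Br per gram of compound = (0.7044 ÷ 187.772) ÷ 0.6643 = 0.0056471 mol/g, so in the 2.585 g combustion sample mol Br = 0.014598 mol
Divide by the smallest (0.014598 mol): C 7.000, H 12.997, Br 1.000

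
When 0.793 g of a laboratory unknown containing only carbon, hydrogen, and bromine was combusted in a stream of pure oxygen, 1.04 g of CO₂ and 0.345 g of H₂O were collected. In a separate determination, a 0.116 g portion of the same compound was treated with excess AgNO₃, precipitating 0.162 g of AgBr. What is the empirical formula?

C8H13Br2

mol C = 1.04 g CO₂ ÷ 44.009 g/mol = 0.02363 mol
mol H = 2 × 0.345 g H₂O ÷ 18.015 g/mol = 0.03830 mol
From the AgBr data: mol Br per gram of compound = (0.162 ÷ 187.772) ÷ 0.116 = 0.007437 mol/g, so in the 0.793 g combustion sample mol Br = 0.005898 mol
Divide by the smallest (0.005898 mol): C 4.007, H 6.494, Br 1.000
Multiplying each by 2 gives whole numbers: C 8.01, H 12.99, Br 2.00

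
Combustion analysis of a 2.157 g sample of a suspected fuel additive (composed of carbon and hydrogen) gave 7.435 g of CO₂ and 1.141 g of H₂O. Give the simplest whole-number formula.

mol C = 7.435 g CO₂ ÷ 44.009 g/mol = 0.16894 mol
mol H = 2 × 1.141 g H₂O ÷ 18.015 g/mol = 0.12667 mol
Divide by the smallest (0.12667 mol): C 1.334, H 1.000
Multiplying each by 3 gives whole numbers: C 4.00, H 3.00

C4H3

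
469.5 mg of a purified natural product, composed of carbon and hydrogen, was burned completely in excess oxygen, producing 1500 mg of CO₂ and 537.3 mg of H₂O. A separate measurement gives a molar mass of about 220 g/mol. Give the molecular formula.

mol C = 1.500 g CO₂ ÷ 44.009 g/mol = 0.034084 mol
mol H = 2 × 0.5373 g H₂O ÷ 18.015 g/mol = 0.059650 mol
Divide by the smallest (0.034084 mol): C 1.000, H 1.750
Multiplying each by 4 gives whole numbers: C 4.00, H 7.00
Empirical formula: C4H7
Empirical-formula mass = 55.10 g/mol; 220 ÷ 55.10 ≈ 4, so the molecular formula is C16H28.

C16H28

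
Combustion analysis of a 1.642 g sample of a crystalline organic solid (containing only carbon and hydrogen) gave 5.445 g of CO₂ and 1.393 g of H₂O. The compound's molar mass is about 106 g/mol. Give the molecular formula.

C8H10

mol C = 5.445 g CO₂ ÷ 44.009 g/mol = 0.12372 mol
mol H = 2 × 1.393 g H₂O ÷ 18.015 g/mol = 0.15465 mol
Divide by the smallest (0.12372 mol): C 1.000, H 1.250
Multiplying each by 4 gives whole numbers: C 4.00, H 5.00
Empirical formula: C4H5
Empirical-formula mass = 53.08 g/mol; 106 ÷ 53.08 ≈ 2, so the molecular formula is C8H10.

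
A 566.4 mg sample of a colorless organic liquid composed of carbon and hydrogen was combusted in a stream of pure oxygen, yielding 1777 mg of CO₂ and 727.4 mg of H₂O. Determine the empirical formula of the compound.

CH2

mol C = 1.777 g CO₂ ÷ 44.009 g/mol = 0.040378 mol
mol H = 2 × 0.7274 g H₂O ÷ 18.015 g/mol = 0.080755 mol
Divide by the smallest (0.040378 mol): C 1.000, H 2.000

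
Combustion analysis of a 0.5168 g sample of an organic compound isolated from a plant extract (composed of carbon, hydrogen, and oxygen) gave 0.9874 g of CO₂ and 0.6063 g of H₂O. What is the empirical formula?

C2H6O

mol C = 0.9874 g CO₂ ÷ 44.009 g/mol = 0.022436 mol
mol H = 2 × 0.6063 g H₂O ÷ 18.015 g/mol = 0.067311 mol
mass O = 0.5168 − (0.26948 + 0.067849) = 0.17947 g → mol O = 0.17947 ÷ 15.999 = 0.011217 mol
Divide by the smallest (0.011217 mol): C 2.000, H 6.001, O 1.000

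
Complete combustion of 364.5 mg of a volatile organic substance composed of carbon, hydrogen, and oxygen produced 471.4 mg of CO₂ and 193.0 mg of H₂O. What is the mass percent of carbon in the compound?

35.30%

mol C = 0.4714 g CO₂ ÷ 44.009 g/mol = 0.010711 mol
mol H = 2 × 0.1930 g H₂O ÷ 18.015 g/mol = 0.021427 mol
mass O = 0.3645 − (0.12866 + 0.021598) = 0.21425 g → mol O = 0.21425 ÷ 15.999 = 0.013391 mol
mass % C = 0.12866 g ÷ 0.3645 g × 100%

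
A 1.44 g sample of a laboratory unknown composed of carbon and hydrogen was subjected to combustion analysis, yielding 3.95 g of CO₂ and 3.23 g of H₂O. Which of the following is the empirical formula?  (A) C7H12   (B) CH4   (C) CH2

(B) CH4

mol C = 3.95 g CO₂ ÷ 44.009 g/mol = 0.08975 mol
mol H = 2 × 3.23 g H₂O ÷ 18.015 g/mol = 0.3586 mol
Divide by the smallest (0.08975 mol): C 1.000, H 3.995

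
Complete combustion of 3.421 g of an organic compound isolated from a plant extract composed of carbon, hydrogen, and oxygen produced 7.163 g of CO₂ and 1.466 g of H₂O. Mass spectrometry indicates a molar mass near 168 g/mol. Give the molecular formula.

C8H8O4

mol C = 7.163 g CO₂ ÷ 44.009 g/mol = 0.16276 mol
mol H = 2 × 1.466 g H₂O ÷ 18.015 g/mol = 0.16275 mol
mass O = 3.421 − (1.9549 + 0.16406) = 1.3020 g → mol O = 1.3020 ÷ 15.999 = 0.081381 mol
Divide by the smallest (0.081381 mol): C 2.000, H 2.000, O 1.000
Empirical formula: C2H2O
Empirical-formula mass = 42.04 g/mol; 168 ÷ 42.04 ≈ 4, so the molecular formula is C8H8O4.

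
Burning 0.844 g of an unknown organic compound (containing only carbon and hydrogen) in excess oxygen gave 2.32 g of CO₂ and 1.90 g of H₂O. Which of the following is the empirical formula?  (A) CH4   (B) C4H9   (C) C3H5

mol C = 2.32 g CO₂ ÷ 44.009 g/mol = 0.05272 mol
mol H = 2 × 1.90 g H₂O ÷ 18.015 g/mol = 0.2109 mol
Divide by the smallest (0.05272 mol): C 1.000, H 4.001

(A) CH4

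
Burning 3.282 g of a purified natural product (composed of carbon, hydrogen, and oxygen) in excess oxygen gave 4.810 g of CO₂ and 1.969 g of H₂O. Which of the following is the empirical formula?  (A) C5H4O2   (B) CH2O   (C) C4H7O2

(B) CH2O

mol C = 4.810 g CO₂ ÷ 44.009 g/mol = 0.10930 mol
mol H = 2 × 1.969 g H₂O ÷ 18.015 g/mol = 0.21860 mol
mass O = 3.282 − (1.3128 + 0.22034) = 1.7489 g → mol O = 1.7489 ÷ 15.999 = 0.10931 mol
Divide by the smallest (0.10930 mol): C 1.000, H 2.000, O 1.000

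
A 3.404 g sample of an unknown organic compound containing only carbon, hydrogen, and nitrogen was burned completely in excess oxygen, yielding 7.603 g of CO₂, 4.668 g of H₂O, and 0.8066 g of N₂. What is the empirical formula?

C3H9N

mol C = 7.603 g CO₂ ÷ 44.009 g/mol = 0.17276 mol
mol H = 2 × 4.668 g H₂O ÷ 18.015 g/mol = 0.51823 mol
mol N = 2 × 0.8066 g N₂ ÷ 28.014 g/mol = 0.057585 mol
Divide by the smallest (0.057585 mol): C 3.000, H 8.999, N 1.000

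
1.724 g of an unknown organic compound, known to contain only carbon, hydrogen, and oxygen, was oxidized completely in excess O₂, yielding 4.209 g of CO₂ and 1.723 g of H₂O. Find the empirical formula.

C4H8O

mol C = 4.209 g CO₂ ÷ 44.009 g/mol = 0.095640 mol
mol H = 2 × 1.723 g H₂O ÷ 18.015 g/mol = 0.19129 mol
mass O = 1.724 − (1.1487 + 0.19282) = 0.38246 g → mol O = 0.38246 ÷ 15.999 = 0.023905 mol
Divide by the smallest (0.023905 mol): C 4.001, H 8.002, O 1.000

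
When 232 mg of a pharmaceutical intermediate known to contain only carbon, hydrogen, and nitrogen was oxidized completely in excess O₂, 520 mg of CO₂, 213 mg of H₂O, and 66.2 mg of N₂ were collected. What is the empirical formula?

mol C = 0.520 g CO₂ ÷ 44.009 g/mol = 0.01182 mol
mol H = 2 × 0.213 g H₂O ÷ 18.015 g/mol = 0.02365 mol
mol N = 2 × 0.0662 g N₂ ÷ 28.014 g/mol = 0.004726 mol
Divide by the smallest (0.004726 mol): C 2.500, H 5.003, N 1.000
Multiplying each by 2 gives whole numbers: C 5.00, H 10.01, N 2.00

C5H10N2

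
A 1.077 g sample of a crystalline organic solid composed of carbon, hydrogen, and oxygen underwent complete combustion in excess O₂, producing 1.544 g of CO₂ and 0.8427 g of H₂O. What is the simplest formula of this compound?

mol C = 1.544 g CO₂ ÷ 44.009 g/mol = 0.035084 mol
mol H = 2 × 0.8427 g H₂O ÷ 18.015 g/mol = 0.093555 mol
mass O = 1.077 − (0.42139 + 0.094304) = 0.56131 g → mol O = 0.56131 ÷ 15.999 = 0.035084 mol
Divide by the smallest (0.035084 mol): C 1.000, H 2.667, O 1.000
Multiplying each by 3 gives whole numbers: C 3.00, H 8.00, O 3.00

C3H8O3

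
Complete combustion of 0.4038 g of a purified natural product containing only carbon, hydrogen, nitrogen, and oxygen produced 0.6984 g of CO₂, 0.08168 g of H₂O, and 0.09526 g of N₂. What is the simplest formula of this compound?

mol C = 0.6984 g CO₂ ÷ 44.009 g/mol = 0.015869 mol
mol H = 2 × 0.08168 g H₂O ÷ 18.015 g/mol = 0.0090680 mol
mol N = 2 × 0.09526 g N₂ ÷ 28.014 g/mol = 0.0068009 mol
mass O = 0.4038 − (0.19061 + 0.0091405 + 0.095260) = 0.10879 g → mol O = 0.10879 ÷ 15.999 = 0.0067999 mol
Divide by the smallest (0.0067999 mol): C 2.334, H 1.334, N 1.000, O 1.000
Multiplying each by 3 gives whole numbers: C 7.00, H 4.00, N 3.00, O 3.00

C7H4N3O3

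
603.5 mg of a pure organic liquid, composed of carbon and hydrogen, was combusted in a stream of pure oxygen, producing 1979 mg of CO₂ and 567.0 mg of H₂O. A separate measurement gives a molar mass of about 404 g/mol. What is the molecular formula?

C30H42

mol C = 1.979 g CO₂ ÷ 44.009 g/mol = 0.044968 mol
mol H = 2 × 0.5670 g H₂O ÷ 18.015 g/mol = 0.062948 mol
Divide by the smallest (0.044968 mol): C 1.000, H 1.400
Multiplying each by 5 gives whole numbers: C 5.00, H 7.00
Empirical formula: C5H7
Empirical-formula mass = 67.11 g/mol; 404 ÷ 67.11 ≈ 6, so the molecular formula is C30H42.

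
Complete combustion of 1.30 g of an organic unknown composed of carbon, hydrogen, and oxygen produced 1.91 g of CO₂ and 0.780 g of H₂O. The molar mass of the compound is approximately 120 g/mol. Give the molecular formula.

C4H8O4

mol C = 1.91 g CO₂ ÷ 44.009 g/mol = 0.04340 mol
mol H = 2 × 0.780 g H₂O ÷ 18.015 g/mol = 0.08659 mol
mass O = 1.30 − (0.5213 + 0.08729) = 0.6914 g → mol O = 0.6914 ÷ 15.999 = 0.04322 mol
Divide by the smallest (0.04322 mol): C 1.004, H 2.004, O 1.000
Empirical formula: CH2O
Empirical-formula mass = 30.03 g/mol; 120 ÷ 30.03 ≈ 4, so the molecular formula is C4H8O4.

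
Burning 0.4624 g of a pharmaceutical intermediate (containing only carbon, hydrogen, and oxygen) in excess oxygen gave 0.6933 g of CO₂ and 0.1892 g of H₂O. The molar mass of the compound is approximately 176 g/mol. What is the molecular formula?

mol C = 0.6933 g CO₂ ÷ 44.009 g/mol = 0.015754 mol
mol H = 2 × 0.1892 g H₂O ÷ 18.015 g/mol = 0.021005 mol
mass O = 0.4624 − (0.18922 + 0.021173) = 0.25201 g → mol O = 0.25201 ÷ 15.999 = 0.015752 mol
Divide by the smallest (0.015752 mol): C 1.000, H 1.333, O 1.000
Multiplying each by 3 gives whole numbers: C 3.00, H 4.00, O 3.00
Empirical formula: C3H4O3
Empirical-formula mass = 88.06 g/mol; 176 ÷ 88.06 ≈ 2, so the molecular formula is C6H8O6.

C6H8O6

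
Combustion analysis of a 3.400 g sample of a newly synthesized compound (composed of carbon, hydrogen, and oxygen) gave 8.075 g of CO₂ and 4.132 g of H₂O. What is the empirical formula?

mol C = 8.075 g CO₂ ÷ 44.009 g/mol = 0.18349 mol
mol H = 2 × 4.132 g H₂O ÷ 18.015 g/mol = 0.45873 mol
mass O = 3.400 − (2.2038 + 0.46240) = 0.73376 g → mol O = 0.73376 ÷ 15.999 = 0.045863 mol
Divide by the smallest (0.045863 mol): C 4.001, H 10.002, O 1.000

C4H10O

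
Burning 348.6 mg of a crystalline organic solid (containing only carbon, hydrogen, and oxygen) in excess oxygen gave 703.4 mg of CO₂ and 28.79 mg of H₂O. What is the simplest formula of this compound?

C5HO3

mol C = 0.7034 g CO₂ ÷ 44.009 g/mol = 0.015983 mol
mol H = 2 × 0.02879 g H₂O ÷ 18.015 g/mol = 0.0031962 mol
mass O = 0.3486 − (0.19197 + 0.0032218) = 0.15341 g → mol O = 0.15341 ÷ 15.999 = 0.0095884 mol
Divide by the smallest (0.0031962 mol): C 5.001, H 1.000, O 3.000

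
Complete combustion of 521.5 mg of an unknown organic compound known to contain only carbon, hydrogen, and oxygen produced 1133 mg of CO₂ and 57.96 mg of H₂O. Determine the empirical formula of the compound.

mol C = 1.133 g CO₂ ÷ 44.009 g/mol = 0.025745 mol
mol H = 2 × 0.05796 g H₂O ÷ 18.015 g/mol = 0.0064346 mol
mass O = 0.5215 − (0.30922 + 0.0064861) = 0.20579 g → mol O = 0.20579 ÷ 15.999 = 0.012863 mol
Divide by the smallest (0.0064346 mol): C 4.001, H 1.000, O 1.999

C4HO2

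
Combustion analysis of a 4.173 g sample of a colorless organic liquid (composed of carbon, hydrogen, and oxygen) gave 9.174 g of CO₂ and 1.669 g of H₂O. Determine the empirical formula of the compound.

mol C = 9.174 g CO₂ ÷ 44.009 g/mol = 0.20846 mol
mol H = 2 × 1.669 g H₂O ÷ 18.015 g/mol = 0.18529 mol
mass O = 4.173 − (2.5038 + 0.18677) = 1.4824 g → mol O = 1.4824 ÷ 15.999 = 0.092659 mol
Divide by the smallest (0.092659 mol): C 2.250, H 2.000, O 1.000
Multiplying each by 4 gives whole numbers: C 9.00, H 8.00, O 4.00

C9H8O4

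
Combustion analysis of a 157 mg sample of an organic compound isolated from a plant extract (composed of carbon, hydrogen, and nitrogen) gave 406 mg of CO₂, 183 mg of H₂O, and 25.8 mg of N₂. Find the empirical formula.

C5H11N

mol C = 0.406 g CO₂ ÷ 44.009 g/mol = 0.009225 mol
mol H = 2 × 0.183 g H₂O ÷ 18.015 g/mol = 0.02032 mol
mol N = 2 × 0.0258 g N₂ ÷ 28.014 g/mol = 0.001842 mol
Divide by the smallest (0.001842 mol): C 5.009, H 11.030, N 1.000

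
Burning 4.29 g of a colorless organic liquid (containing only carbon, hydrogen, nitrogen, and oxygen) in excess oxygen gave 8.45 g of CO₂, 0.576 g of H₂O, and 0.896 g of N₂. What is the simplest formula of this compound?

mol C = 8.45 g CO₂ ÷ 44.009 g/mol = 0.1920 mol
mol H = 2 × 0.576 g H₂O ÷ 18.015 g/mol = 0.06395 mol
mol N = 2 × 0.896 g N₂ ÷ 28.014 g/mol = 0.06397 mol
mass O = 4.29 − (2.306 + 0.06446 + 0.8960) = 1.023 g → mol O = 1.023 ÷ 15.999 = 0.06396 mol
Divide by the smallest (0.06395 mol): C 3.003, H 1.000, N 1.000, O 1.000

C3HNO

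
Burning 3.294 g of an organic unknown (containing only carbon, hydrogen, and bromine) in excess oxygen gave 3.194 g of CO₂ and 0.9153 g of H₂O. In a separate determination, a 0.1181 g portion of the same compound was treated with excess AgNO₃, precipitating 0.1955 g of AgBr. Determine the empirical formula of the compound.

mol C = 3.194 g CO₂ ÷ 44.009 g/mol = 0.072576 mol
mol H = 2 × 0.9153 g H₂O ÷ 18.015 g/mol = 0.10162 mol
From the AgBr data: mol Br per gram of compound = (0.1955 ÷ 187.772) ÷ 0.1181 = 0.0088159 mol/g, so in the 3.294 g combustion sample mol Br = 0.029040 mol
Divide by the smallest (0.029040 mol): C 2.499, H 3.499, Br 1.000
Multiplying each by 2 gives whole numbers: C 5.00, H 7.00, Br 2.00

C5H7Br2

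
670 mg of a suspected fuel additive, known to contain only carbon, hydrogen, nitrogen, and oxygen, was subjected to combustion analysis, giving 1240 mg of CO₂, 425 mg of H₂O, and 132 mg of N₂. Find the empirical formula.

mol C = 1.24 g CO₂ ÷ 44.009 g/mol = 0.02818 mol
mol H = 2 × 0.425 g H₂O ÷ 18.015 g/mol = 0.04718 mol
mol N = 2 × 0.132 g N₂ ÷ 28.014 g/mol = 0.009424 mol
mass O = 0.670 − (0.3384 + 0.04756 + 0.1320) = 0.1520 g → mol O = 0.1520 ÷ 15.999 = 0.009502 mol
Divide by the smallest (0.009424 mol): C 2.990, H 5.007, N 1.000, O 1.008

C3H5NO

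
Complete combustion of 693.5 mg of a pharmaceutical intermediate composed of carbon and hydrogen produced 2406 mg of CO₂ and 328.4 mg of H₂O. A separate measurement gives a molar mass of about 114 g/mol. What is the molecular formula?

mol C = 2.406 g CO₂ ÷ 44.009 g/mol = 0.054671 mol
mol H = 2 × 0.3284 g H₂O ÷ 18.015 g/mol = 0.036459 mol
Divide by the smallest (0.036459 mol): C 1.500, H 1.000
Multiplying each by 2 gives whole numbers: C 3.00, H 2.00
Empirical formula: C3H2
Empirical-formula mass = 38.05 g/mol; 114 ÷ 38.05 ≈ 3, so the molecular formula is C9H6.

C9H6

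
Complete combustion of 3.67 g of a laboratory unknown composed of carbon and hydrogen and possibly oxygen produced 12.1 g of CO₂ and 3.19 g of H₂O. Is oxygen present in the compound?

mol C = 12.1 g CO₂ ÷ 44.009 g/mol = 0.2749 mol
mol H = 2 × 3.19 g H₂O ÷ 18.015 g/mol = 0.3541 mol
C and H together account for 3.659 g — essentially the entire 3.67 g sample — so the compound contains no oxygen.

no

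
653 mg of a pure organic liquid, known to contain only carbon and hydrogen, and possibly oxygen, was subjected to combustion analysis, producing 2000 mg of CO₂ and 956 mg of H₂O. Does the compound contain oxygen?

mol C = 2.00 g CO₂ ÷ 44.009 g/mol = 0.04545 mol
mol H = 2 × 0.956 g H₂O ÷ 18.015 g/mol = 0.1061 mol
C and H together account for 0.6528 g — essentially the entire 0.653 g sample — so the compound contains no oxygen.

no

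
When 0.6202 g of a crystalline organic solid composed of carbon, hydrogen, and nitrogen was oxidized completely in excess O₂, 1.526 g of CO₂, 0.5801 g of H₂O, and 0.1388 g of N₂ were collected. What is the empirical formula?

C7H13N2

mol C = 1.526 g CO₂ ÷ 44.009 g/mol = 0.034675 mol
mol H = 2 × 0.5801 g H₂O ÷ 18.015 g/mol = 0.064402 mol
mol N = 2 × 0.1388 g N₂ ÷ 28.014 g/mol = 0.0099093 mol
Divide by the smallest (0.0099093 mol): C 3.499, H 6.499, N 1.000
Multiplying each by 2 gives whole numbers: C 7.00, H 13.00, N 2.00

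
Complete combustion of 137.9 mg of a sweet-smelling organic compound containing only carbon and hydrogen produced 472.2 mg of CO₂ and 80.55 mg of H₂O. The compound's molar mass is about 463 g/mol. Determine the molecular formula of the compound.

C36H30

mol C = 0.4722 g CO₂ ÷ 44.009 g/mol = 0.010730 mol
mol H = 2 × 0.08055 g H₂O ÷ 18.015 g/mol = 0.0089425 mol
Divide by the smallest (0.0089425 mol): C 1.200, H 1.000
Multiplying each by 5 gives whole numbers: C 6.00, H 5.00
Empirical formula: C6H5
Empirical-formula mass = 77.11 g/mol; 463 ÷ 77.11 ≈ 6, so the molecular formula is C36H30.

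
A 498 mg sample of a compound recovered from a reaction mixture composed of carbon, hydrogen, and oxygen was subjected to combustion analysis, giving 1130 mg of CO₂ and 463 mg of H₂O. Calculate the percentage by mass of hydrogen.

mol C = 1.13 g CO₂ ÷ 44.009 g/mol = 0.02568 mol
mol H = 2 × 0.463 g H₂O ÷ 18.015 g/mol = 0.05140 mol
mass O = 0.498 − (0.3084 + 0.05181) = 0.1378 g → mol O = 0.1378 ÷ 15.999 = 0.008612 mol
mass % H = 0.05181 g ÷ 0.498 g × 100%

10.4%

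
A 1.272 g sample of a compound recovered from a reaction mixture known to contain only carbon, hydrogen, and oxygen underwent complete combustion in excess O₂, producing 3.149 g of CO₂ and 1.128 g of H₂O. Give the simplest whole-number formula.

mol C = 3.149 g CO₂ ÷ 44.009 g/mol = 0.071554 mol
mol H = 2 × 1.128 g H₂O ÷ 18.015 g/mol = 0.12523 mol
mass O = 1.272 − (0.85943 + 0.12623) = 0.28634 g → mol O = 0.28634 ÷ 15.999 = 0.017897 mol
Divide by the smallest (0.017897 mol): C 3.998, H 6.997, O 1.000

C4H7O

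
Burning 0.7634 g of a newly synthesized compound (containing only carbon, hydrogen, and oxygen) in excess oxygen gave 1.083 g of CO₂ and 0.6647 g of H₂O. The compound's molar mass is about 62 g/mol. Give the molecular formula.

C2H6O2

mol C = 1.083 g CO₂ ÷ 44.009 g/mol = 0.024609 mol
mol H = 2 × 0.6647 g H₂O ÷ 18.015 g/mol = 0.073794 mol
mass O = 0.7634 − (0.29557 + 0.074384) = 0.39344 g → mol O = 0.39344 ÷ 15.999 = 0.024592 mol
Divide by the smallest (0.024592 mol): C 1.001, H 3.001, O 1.000
Empirical formula: CH3O
Empirical-formula mass = 31.03 g/mol; 62 ÷ 31.03 ≈ 2, so the molecular formula is C2H6O2.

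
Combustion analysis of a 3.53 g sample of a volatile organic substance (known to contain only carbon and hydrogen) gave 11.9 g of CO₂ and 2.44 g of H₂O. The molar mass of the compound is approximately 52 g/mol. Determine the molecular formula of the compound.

C4H4

mol C = 11.9 g CO₂ ÷ 44.009 g/mol = 0.2704 mol
mol H = 2 × 2.44 g H₂O ÷ 18.015 g/mol = 0.2709 mol
Divide by the smallest (0.2704 mol): C 1.000, H 1.002
Empirical formula: CH
Empirical-formula mass = 13.02 g/mol; 52 ÷ 13.02 ≈ 4, so the molecular formula is C4H4.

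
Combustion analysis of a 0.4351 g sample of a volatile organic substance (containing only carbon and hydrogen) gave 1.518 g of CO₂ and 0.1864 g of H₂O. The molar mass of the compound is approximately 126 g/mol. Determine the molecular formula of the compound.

C10H6

mol C = 1.518 g CO₂ ÷ 44.009 g/mol = 0.034493 mol
mol H = 2 × 0.1864 g H₂O ÷ 18.015 g/mol = 0.020694 mol
Divide by the smallest (0.020694 mol): C 1.667, H 1.000
Multiplying each by 3 gives whole numbers: C 5.00, H 3.00
Empirical formula: C5H3
Empirical-formula mass = 63.08 g/mol; 126 ÷ 63.08 ≈ 2, so the molecular formula is C10H6.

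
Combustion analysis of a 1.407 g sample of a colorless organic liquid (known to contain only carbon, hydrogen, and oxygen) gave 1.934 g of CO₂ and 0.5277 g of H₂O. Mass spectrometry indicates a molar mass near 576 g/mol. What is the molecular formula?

C18H24O21

mol C = 1.934 g CO₂ ÷ 44.009 g/mol = 0.043946 mol
mol H = 2 × 0.5277 g H₂O ÷ 18.015 g/mol = 0.058585 mol
mass O = 1.407 − (0.52783 + 0.059053) = 0.82012 g → mol O = 0.82012 ÷ 15.999 = 0.051260 mol
Divide by the smallest (0.043946 mol): C 1.000, H 1.333, O 1.166
Multiplying each by 6 gives whole numbers: C 6.00, H 8.00, O 7.00
Empirical formula: C6H8O7
Empirical-formula mass = 192.12 g/mol; 576 ÷ 192.12 ≈ 3, so the molecular formula is C18H24O21.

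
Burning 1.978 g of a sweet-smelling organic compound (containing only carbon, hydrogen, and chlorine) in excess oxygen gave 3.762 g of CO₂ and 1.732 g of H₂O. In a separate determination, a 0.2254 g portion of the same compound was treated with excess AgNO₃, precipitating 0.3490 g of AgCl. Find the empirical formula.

C4H9Cl

mol C = 3.762 g CO₂ ÷ 44.009 g/mol = 0.085483 mol
mol H = 2 × 1.732 g H₂O ÷ 18.015 g/mol = 0.19228 mol
From the AgCl data: mol Cl per gram of compound = (0.3490 ÷ 143.318) ÷ 0.2254 = 0.010804 mol/g, so in the 1.978 g combustion sample mol Cl = 0.021370 mol
Divide by the smallest (0.021370 mol): C 4.000, H 8.998, Cl 1.000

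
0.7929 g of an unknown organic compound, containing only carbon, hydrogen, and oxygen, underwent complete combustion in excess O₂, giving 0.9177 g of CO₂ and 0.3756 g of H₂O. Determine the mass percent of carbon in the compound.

mol C = 0.9177 g CO₂ ÷ 44.009 g/mol = 0.020853 mol
mol H = 2 × 0.3756 g H₂O ÷ 18.015 g/mol = 0.041699 mol
mass O = 0.7929 − (0.25046 + 0.042032) = 0.50041 g → mol O = 0.50041 ÷ 15.999 = 0.031277 mol
mass % C = 0.25046 g ÷ 0.7929 g × 100%

31.59%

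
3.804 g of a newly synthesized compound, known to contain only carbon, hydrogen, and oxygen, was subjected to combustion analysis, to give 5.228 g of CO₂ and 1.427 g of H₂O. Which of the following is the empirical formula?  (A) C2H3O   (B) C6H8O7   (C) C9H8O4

mol C = 5.228 g CO₂ ÷ 44.009 g/mol = 0.11879 mol
mol H = 2 × 1.427 g H₂O ÷ 18.015 g/mol = 0.15842 mol
mass O = 3.804 − (1.4268 + 0.15969) = 2.2175 g → mol O = 2.2175 ÷ 15.999 = 0.13860 mol
Divide by the smallest (0.11879 mol): C 1.000, H 1.334, O 1.167
Multiplying each by 6 gives whole numbers: C 6.00, H 8.00, O 7.00

(B) C6H8O7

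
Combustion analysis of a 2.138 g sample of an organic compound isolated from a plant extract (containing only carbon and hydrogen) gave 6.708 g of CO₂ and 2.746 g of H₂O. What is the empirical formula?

mol C = 6.708 g CO₂ ÷ 44.009 g/mol = 0.15242 mol
mol H = 2 × 2.746 g H₂O ÷ 18.015 g/mol = 0.30486 mol
Divide by the smallest (0.15242 mol): C 1.000, H 2.000

CH2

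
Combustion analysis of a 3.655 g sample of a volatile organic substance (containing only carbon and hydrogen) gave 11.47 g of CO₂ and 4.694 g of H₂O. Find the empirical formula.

mol C = 11.47 g CO₂ ÷ 44.009 g/mol = 0.26063 mol
mol H = 2 × 4.694 g H₂O ÷ 18.015 g/mol = 0.52112 mol
Divide by the smallest (0.26063 mol): C 1.000, H 1.999

CH2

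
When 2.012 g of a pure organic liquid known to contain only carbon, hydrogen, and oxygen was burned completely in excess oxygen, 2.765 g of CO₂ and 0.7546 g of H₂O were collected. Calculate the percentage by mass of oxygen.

58.30%

mol C = 2.765 g CO₂ ÷ 44.009 g/mol = 0.062828 mol
mol H = 2 × 0.7546 g H₂O ÷ 18.015 g/mol = 0.083775 mol
mass O = 2.012 − (0.75463 + 0.084445) = 1.1729 g → mol O = 1.1729 ÷ 15.999 = 0.073313 mol
mass % O = 1.1729 g ÷ 2.012 g × 100%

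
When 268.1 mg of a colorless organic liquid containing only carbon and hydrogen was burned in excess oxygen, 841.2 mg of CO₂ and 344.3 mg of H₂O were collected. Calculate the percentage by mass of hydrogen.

mol C = 0.8412 g CO₂ ÷ 44.009 g/mol = 0.019114 mol
mol H = 2 × 0.3443 g H₂O ÷ 18.015 g/mol = 0.038224 mol
mass % H = 0.038529 g ÷ 0.2681 g × 100%

14.37%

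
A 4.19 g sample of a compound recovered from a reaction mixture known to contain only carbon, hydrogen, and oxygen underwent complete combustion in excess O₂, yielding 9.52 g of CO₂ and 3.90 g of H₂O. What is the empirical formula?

mol C = 9.52 g CO₂ ÷ 44.009 g/mol = 0.2163 mol
mol H = 2 × 3.90 g H₂O ÷ 18.015 g/mol = 0.4330 mol
mass O = 4.19 − (2.598 + 0.4364) = 1.155 g → mol O = 1.155 ÷ 15.999 = 0.07221 mol
Divide by the smallest (0.07221 mol): C 2.996, H 5.996, O 1.000

C3H6O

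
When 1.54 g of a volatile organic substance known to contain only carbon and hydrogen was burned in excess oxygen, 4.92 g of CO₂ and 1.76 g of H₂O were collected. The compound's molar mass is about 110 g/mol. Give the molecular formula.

C8H14

mol C = 4.92 g CO₂ ÷ 44.009 g/mol = 0.1118 mol
mol H = 2 × 1.76 g H₂O ÷ 18.015 g/mol = 0.1954 mol
Divide by the smallest (0.1118 mol): C 1.000, H 1.748
Multiplying each by 4 gives whole numbers: C 4.00, H 6.99
Empirical formula: C4H7
Empirical-formula mass = 55.10 g/mol; 110 ÷ 55.10 ≈ 2, so the molecular formula is C8H14.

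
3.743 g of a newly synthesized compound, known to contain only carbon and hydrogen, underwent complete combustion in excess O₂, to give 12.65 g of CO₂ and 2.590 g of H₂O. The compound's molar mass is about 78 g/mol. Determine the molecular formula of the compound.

mol C = 12.65 g CO₂ ÷ 44.009 g/mol = 0.28744 mol
mol H = 2 × 2.590 g H₂O ÷ 18.015 g/mol = 0.28754 mol
Divide by the smallest (0.28744 mol): C 1.000, H 1.000
Empirical formula: CH
Empirical-formula mass = 13.02 g/mol; 78 ÷ 13.02 ≈ 6, so the molecular formula is C6H6.

C6H6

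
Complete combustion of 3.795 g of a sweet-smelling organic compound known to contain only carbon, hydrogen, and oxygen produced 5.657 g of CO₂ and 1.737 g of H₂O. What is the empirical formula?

C2H3O2

mol C = 5.657 g CO₂ ÷ 44.009 g/mol = 0.12854 mol
mol H = 2 × 1.737 g H₂O ÷ 18.015 g/mol = 0.19284 mol
mass O = 3.795 − (1.5439 + 0.19438) = 2.0567 g → mol O = 2.0567 ÷ 15.999 = 0.12855 mol
Divide by the smallest (0.12854 mol): C 1.000, H 1.500, O 1.000
Multiplying each by 2 gives whole numbers: C 2.00, H 3.00, O 2.00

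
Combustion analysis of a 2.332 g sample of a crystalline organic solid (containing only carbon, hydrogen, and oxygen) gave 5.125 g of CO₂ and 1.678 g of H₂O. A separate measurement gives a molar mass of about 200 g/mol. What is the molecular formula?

mol C = 5.125 g CO₂ ÷ 44.009 g/mol = 0.11645 mol
mol H = 2 × 1.678 g H₂O ÷ 18.015 g/mol = 0.18629 mol
mass O = 2.332 − (1.3987 + 0.18778) = 0.74550 g → mol O = 0.74550 ÷ 15.999 = 0.046597 mol
Divide by the smallest (0.046597 mol): C 2.499, H 3.998, O 1.000
Multiplying each by 2 gives whole numbers: C 5.00, H 8.00, O 2.00
Empirical formula: C5H8O2
Empirical-formula mass = 100.12 g/mol; 200 ÷ 100.12 ≈ 2, so the molecular formula is C10H16O4.

C10H16O4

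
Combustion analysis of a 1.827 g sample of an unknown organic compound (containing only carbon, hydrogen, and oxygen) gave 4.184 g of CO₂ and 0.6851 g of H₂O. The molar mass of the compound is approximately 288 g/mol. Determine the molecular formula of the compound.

C15H12O6

mol C = 4.184 g CO₂ ÷ 44.009 g/mol = 0.095071 mol
mol H = 2 × 0.6851 g H₂O ÷ 18.015 g/mol = 0.076059 mol
mass O = 1.827 − (1.1419 + 0.076667) = 0.60843 g → mol O = 0.60843 ÷ 15.999 = 0.038029 mol
Divide by the smallest (0.038029 mol): C 2.500, H 2.000, O 1.000
Multiplying each by 2 gives whole numbers: C 5.00, H 4.00, O 2.00
Empirical formula: C5H4O2
Empirical-formula mass = 96.08 g/mol; 288 ÷ 96.08 ≈ 3, so the molecular formula is C15H12O6.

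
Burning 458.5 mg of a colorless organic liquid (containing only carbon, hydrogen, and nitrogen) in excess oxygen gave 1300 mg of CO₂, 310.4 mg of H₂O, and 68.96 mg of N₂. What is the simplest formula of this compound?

C6H7N

mol C = 1.300 g CO₂ ÷ 44.009 g/mol = 0.029539 mol
mol H = 2 × 0.3104 g H₂O ÷ 18.015 g/mol = 0.034460 mol
mol N = 2 × 0.06896 g N₂ ÷ 28.014 g/mol = 0.0049233 mol
Divide by the smallest (0.0049233 mol): C 6.000, H 6.999, N 1.000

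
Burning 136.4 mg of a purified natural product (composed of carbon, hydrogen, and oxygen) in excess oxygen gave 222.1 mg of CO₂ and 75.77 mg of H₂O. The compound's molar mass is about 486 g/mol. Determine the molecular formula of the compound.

mol C = 0.2221 g CO₂ ÷ 44.009 g/mol = 0.0050467 mol
mol H = 2 × 0.07577 g H₂O ÷ 18.015 g/mol = 0.0084119 mol
mass O = 0.1364 − (0.060616 + 0.0084792) = 0.067305 g → mol O = 0.067305 ÷ 15.999 = 0.0042068 mol
Divide by the smallest (0.0042068 mol): C 1.200, H 2.000, O 1.000
Multiplying each by 5 gives whole numbers: C 6.00, H 10.00, O 5.00
Empirical formula: C6H10O5
Empirical-formula mass = 162.14 g/mol; 486 ÷ 162.14 ≈ 3, so the molecular formula is C18H30O15.

C18H30O15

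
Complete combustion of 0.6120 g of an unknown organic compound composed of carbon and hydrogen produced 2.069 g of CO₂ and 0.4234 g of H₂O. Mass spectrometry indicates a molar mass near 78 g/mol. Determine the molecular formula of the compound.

C6H6

mol C = 2.069 g CO₂ ÷ 44.009 g/mol = 0.047013 mol
mol H = 2 × 0.4234 g H₂O ÷ 18.015 g/mol = 0.047005 mol
Divide by the smallest (0.047005 mol): C 1.000, H 1.000
Empirical formula: CH
Empirical-formula mass = 13.02 g/mol; 78 ÷ 13.02 ≈ 6, so the molecular formula is C6H6.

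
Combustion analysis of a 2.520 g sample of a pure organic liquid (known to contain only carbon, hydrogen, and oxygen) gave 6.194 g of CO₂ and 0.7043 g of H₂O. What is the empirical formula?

C9H5O3

mol C = 6.194 g CO₂ ÷ 44.009 g/mol = 0.14074 mol
mol H = 2 × 0.7043 g H₂O ÷ 18.015 g/mol = 0.078190 mol
mass O = 2.520 − (1.6905 + 0.078816) = 0.75071 g → mol O = 0.75071 ÷ 15.999 = 0.046922 mol
Divide by the smallest (0.046922 mol): C 3.000, H 1.666, O 1.000
Multiplying each by 3 gives whole numbers: C 9.00, H 5.00, O 3.00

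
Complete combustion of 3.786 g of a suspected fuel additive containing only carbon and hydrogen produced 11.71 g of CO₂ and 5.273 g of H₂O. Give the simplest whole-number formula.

C5H11

mol C = 11.71 g CO₂ ÷ 44.009 g/mol = 0.26608 mol
mol H = 2 × 5.273 g H₂O ÷ 18.015 g/mol = 0.58540 mol
Divide by the smallest (0.26608 mol): C 1.000, H 2.200
Multiplying each by 5 gives whole numbers: C 5.00, H 11.00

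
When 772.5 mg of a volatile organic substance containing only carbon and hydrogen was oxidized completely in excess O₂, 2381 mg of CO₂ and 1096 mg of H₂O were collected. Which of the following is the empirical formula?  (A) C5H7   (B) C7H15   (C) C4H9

(C) C4H9

mol C = 2.381 g CO₂ ÷ 44.009 g/mol = 0.054103 mol
mol H = 2 × 1.096 g H₂O ÷ 18.015 g/mol = 0.12168 mol
Divide by the smallest (0.054103 mol): C 1.000, H 2.249
Multiplying each by 4 gives whole numbers: C 4.00, H 9.00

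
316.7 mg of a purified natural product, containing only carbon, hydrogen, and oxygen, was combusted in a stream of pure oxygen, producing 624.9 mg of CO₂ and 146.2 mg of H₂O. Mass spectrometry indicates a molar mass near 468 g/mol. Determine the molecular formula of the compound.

C21H24O12

mol C = 0.6249 g CO₂ ÷ 44.009 g/mol = 0.014199 mol
mol H = 2 × 0.1462 g H₂O ÷ 18.015 g/mol = 0.016231 mol
mass O = 0.3167 − (0.17055 + 0.016361) = 0.12979 g → mol O = 0.12979 ÷ 15.999 = 0.0081124 mol
Divide by the smallest (0.0081124 mol): C 1.750, H 2.001, O 1.000
Multiplying each by 4 gives whole numbers: C 7.00, H 8.00, O 4.00
Empirical formula: C7H8O4
Empirical-formula mass = 156.14 g/mol; 468 ÷ 156.14 ≈ 3, so the molecular formula is C21H24O12.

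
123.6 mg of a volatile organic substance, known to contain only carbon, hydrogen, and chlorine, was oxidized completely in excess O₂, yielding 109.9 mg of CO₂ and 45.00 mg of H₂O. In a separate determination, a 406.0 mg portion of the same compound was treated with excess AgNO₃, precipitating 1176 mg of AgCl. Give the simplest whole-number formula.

mol C = 0.1099 g CO₂ ÷ 44.009 g/mol = 0.0024972 mol
mol H = 2 × 0.04500 g H₂O ÷ 18.015 g/mol = 0.0049958 mol
From the AgCl data: mol Cl per gram of compound = (1.176 ÷ 143.318) ÷ 0.4060 = 0.020211 mol/g, so in the 0.1236 g combustion sample mol Cl = 0.0024980 mol
Divide by the smallest (0.0024972 mol): C 1.000, H 2.001, Cl 1.000

CH2Cl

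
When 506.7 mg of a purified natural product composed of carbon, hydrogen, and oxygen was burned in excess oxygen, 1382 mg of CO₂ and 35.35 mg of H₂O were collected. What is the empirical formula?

mol C = 1.382 g CO₂ ÷ 44.009 g/mol = 0.031403 mol
mol H = 2 × 0.03535 g H₂O ÷ 18.015 g/mol = 0.0039245 mol
mass O = 0.5067 − (0.37718 + 0.0039559) = 0.12557 g → mol O = 0.12557 ÷ 15.999 = 0.0078484 mol
Divide by the smallest (0.0039245 mol): C 8.002, H 1.000, O 2.000

C8HO2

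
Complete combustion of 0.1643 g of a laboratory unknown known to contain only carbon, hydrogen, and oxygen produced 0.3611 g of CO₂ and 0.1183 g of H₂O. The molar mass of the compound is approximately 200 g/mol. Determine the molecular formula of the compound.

mol C = 0.3611 g CO₂ ÷ 44.009 g/mol = 0.0082051 mol
mol H = 2 × 0.1183 g H₂O ÷ 18.015 g/mol = 0.013133 mol
mass O = 0.1643 − (0.098552 + 0.013239) = 0.052509 g → mol O = 0.052509 ÷ 15.999 = 0.0032820 mol
Divide by the smallest (0.0032820 mol): C 2.500, H 4.002, O 1.000
Multiplying each by 2 gives whole numbers: C 5.00, H 8.00, O 2.00
Empirical formula: C5H8O2
Empirical-formula mass = 100.12 g/mol; 200 ÷ 100.12 ≈ 2, so the molecular formula is C10H16O4.

C10H16O4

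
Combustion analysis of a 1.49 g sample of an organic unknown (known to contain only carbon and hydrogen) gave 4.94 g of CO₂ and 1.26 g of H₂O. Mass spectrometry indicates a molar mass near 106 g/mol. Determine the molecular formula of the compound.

mol C = 4.94 g CO₂ ÷ 44.009 g/mol = 0.1122 mol
mol H = 2 × 1.26 g H₂O ÷ 18.015 g/mol = 0.1399 mol
Divide by the smallest (0.1122 mol): C 1.000, H 1.246
Multiplying each by 4 gives whole numbers: C 4.00, H 4.98
Empirical formula: C4H5
Empirical-formula mass = 53.08 g/mol; 106 ÷ 53.08 ≈ 2, so the molecular formula is C8H10.

C8H10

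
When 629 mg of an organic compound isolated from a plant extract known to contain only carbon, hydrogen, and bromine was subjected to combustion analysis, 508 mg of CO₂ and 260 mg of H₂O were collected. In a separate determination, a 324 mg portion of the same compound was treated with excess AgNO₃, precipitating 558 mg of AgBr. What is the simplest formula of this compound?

C2H5Br

mol C = 0.508 g CO₂ ÷ 44.009 g/mol = 0.01154 mol
mol H = 2 × 0.260 g H₂O ÷ 18.015 g/mol = 0.02886 mol
From the AgBr data: mol Br per gram of compound = (0.558 ÷ 187.772) ÷ 0.324 = 0.009172 mol/g, so in the 0.629 g combustion sample mol Br = 0.005769 mol
Divide by the smallest (0.005769 mol): C 2.001, H 5.003, Br 1.000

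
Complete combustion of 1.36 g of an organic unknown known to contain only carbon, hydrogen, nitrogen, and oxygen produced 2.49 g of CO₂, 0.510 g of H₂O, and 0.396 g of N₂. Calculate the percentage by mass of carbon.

50.0%

mol C = 2.49 g CO₂ ÷ 44.009 g/mol = 0.05658 mol
mol H = 2 × 0.510 g H₂O ÷ 18.015 g/mol = 0.05662 mol
mol N = 2 × 0.396 g N₂ ÷ 28.014 g/mol = 0.02827 mol
mass O = 1.36 − (0.6796 + 0.05707 + 0.3960) = 0.2274 g → mol O = 0.2274 ÷ 15.999 = 0.01421 mol
mass % C = 0.6796 g ÷ 1.36 g × 100%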